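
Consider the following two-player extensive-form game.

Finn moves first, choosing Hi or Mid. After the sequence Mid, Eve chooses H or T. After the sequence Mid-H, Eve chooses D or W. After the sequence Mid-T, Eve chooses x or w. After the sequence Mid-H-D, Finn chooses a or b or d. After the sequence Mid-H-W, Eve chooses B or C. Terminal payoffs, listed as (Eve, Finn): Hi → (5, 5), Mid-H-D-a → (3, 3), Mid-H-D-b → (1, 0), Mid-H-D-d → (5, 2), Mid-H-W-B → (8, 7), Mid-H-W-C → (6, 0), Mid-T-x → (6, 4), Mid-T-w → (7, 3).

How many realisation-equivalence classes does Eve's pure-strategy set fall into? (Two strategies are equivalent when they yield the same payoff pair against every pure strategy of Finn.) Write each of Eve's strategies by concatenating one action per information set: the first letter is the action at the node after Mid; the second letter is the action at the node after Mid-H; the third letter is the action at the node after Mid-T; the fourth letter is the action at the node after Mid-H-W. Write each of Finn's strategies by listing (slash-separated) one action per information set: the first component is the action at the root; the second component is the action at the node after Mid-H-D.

5

Eve has 16 pure strategies: HDxB, HDxC, HDwB, HDwC, HWxB, HWxC, HWwB, HWwC, TDxB, TDxC, TDwB, TDwC, TWxB, TWxC, TWwB, TWwC. Columns: Hi/a, Hi/b, Hi/d, Mid/a, Mid/b, Mid/d.
{HDxB, HDxC, HDwB, HDwC} → row (5,5) (5,5) (5,5) (3,3) (1,0) (5,2)
{HWxB, HWwB} → row (5,5) (5,5) (5,5) (8,7) (8,7) (8,7)
{HWxC, HWwC} → row (5,5) (5,5) (5,5) (6,0) (6,0) (6,0)
{TDxB, TDxC, TWxB, TWxC} → row (5,5) (5,5) (5,5) (6,4) (6,4) (6,4)
{TDwB, TDwC, TWwB, TWwC} → row (5,5) (5,5) (5,5) (7,3) (7,3) (7,3)
That's 5 distinct rows out of 16 strategies.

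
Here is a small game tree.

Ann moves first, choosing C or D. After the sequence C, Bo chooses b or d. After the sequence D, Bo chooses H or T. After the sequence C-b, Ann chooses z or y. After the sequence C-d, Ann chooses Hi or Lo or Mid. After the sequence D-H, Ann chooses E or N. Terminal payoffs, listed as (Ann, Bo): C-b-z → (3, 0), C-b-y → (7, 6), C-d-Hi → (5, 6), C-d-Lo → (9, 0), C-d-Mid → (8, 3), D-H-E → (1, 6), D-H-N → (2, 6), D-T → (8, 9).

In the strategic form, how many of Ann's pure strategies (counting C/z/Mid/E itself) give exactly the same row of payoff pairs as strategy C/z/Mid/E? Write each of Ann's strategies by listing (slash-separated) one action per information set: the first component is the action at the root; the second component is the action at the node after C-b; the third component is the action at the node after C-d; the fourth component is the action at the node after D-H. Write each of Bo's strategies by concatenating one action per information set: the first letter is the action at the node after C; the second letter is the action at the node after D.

2

Row for C/z/Mid/E (columns bH, bT, dH, dT): (3,0) (3,0) (8,3) (8,3).
Under C/z/Mid/E, Ann's choice at the node after D-H can never be reached regardless of what Bo does, so varying those choices leaves every outcome unchanged.
Holding the reachable choices fixed and varying the unreachable one freely already gives 2 equivalent strategies.
No other strategy reproduces this row, so those 2 are the full class: C/z/Mid/E, C/z/Mid/N.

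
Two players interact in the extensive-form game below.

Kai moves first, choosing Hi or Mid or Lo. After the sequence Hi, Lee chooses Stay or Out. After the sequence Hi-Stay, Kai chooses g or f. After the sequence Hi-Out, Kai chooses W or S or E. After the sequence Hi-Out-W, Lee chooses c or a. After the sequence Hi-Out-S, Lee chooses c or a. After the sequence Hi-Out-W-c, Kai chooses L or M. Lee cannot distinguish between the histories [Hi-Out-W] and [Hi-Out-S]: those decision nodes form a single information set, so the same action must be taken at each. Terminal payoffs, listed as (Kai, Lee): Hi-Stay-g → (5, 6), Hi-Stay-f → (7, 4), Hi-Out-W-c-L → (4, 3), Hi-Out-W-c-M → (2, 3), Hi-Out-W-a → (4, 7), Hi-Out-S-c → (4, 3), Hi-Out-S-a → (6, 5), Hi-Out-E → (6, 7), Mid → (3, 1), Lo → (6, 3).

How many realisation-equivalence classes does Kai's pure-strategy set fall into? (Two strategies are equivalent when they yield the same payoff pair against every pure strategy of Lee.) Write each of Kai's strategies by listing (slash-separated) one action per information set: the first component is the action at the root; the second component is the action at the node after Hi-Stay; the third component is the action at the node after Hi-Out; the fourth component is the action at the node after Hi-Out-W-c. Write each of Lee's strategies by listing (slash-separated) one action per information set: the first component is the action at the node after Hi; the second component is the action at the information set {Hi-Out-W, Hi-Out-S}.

Kai has 36 pure strategies: Hi/g/W/L, Hi/g/W/M, Hi/g/S/L, Hi/g/S/M, Hi/g/E/L, Hi/g/E/M, Hi/f/W/L, Hi/f/W/M, Hi/f/S/L, Hi/f/S/M, Hi/f/E/L, Hi/f/E/M, Mid/g/W/L, Mid/g/W/M, Mid/g/S/L, Mid/g/S/M, Mid/g/E/L, Mid/g/E/M, Mid/f/W/L, Mid/f/W/M, Mid/f/S/L, Mid/f/S/M, Mid/f/E/L, Mid/f/E/M, Lo/g/W/L, Lo/g/W/M, Lo/g/S/L, Lo/g/S/M, Lo/g/E/L, Lo/g/E/M, Lo/f/W/L, Lo/f/W/M, Lo/f/S/L, Lo/f/S/M, Lo/f/E/L, Lo/f/E/M. Columns: Stay/c, Stay/a, Out/c, Out/a.
{Hi/g/W/L} → row (5,6) (5,6) (4,3) (4,7)
{Hi/g/W/M} → row (5,6) (5,6) (2,3) (4,7)
{Hi/g/S/L, Hi/g/S/M} → row (5,6) (5,6) (4,3) (6,5)
{Hi/g/E/L, Hi/g/E/M} → row (5,6) (5,6) (6,7) (6,7)
{Hi/f/W/L} → row (7,4) (7,4) (4,3) (4,7)
{Hi/f/W/M} → row (7,4) (7,4) (2,3) (4,7)
{Hi/f/S/L, Hi/f/S/M} → row (7,4) (7,4) (4,3) (6,5)
{Hi/f/E/L, Hi/f/E/M} → row (7,4) (7,4) (6,7) (6,7)
{Mid/g/W/L, Mid/g/W/M, Mid/g/S/L, Mid/g/S/M, Mid/g/E/L, Mid/g/E/M, Mid/f/W/L, Mid/f/W/M, Mid/f/S/L, Mid/f/S/M, Mid/f/E/L, Mid/f/E/M} → row (3,1) (3,1) (3,1) (3,1)
{Lo/g/W/L, Lo/g/W/M, Lo/g/S/L, Lo/g/S/M, Lo/g/E/L, Lo/g/E/M, Lo/f/W/L, Lo/f/W/M, Lo/f/S/L, Lo/f/S/M, Lo/f/E/L, Lo/f/E/M} → row (6,3) (6,3) (6,3) (6,3)
That's 10 distinct rows out of 36 strategies.

10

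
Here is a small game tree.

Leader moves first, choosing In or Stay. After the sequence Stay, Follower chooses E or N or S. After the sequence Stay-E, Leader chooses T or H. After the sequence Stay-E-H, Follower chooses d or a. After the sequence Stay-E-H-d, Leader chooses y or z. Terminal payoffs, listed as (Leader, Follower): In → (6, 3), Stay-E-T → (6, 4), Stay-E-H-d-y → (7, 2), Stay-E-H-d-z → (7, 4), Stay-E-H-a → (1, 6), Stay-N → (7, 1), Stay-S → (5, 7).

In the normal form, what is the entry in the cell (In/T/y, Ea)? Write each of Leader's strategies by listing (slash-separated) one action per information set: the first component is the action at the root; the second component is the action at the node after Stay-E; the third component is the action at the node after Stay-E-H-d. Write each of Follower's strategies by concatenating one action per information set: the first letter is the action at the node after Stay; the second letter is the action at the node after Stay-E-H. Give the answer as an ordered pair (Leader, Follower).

(6, 3)

Trace the play path from the root:
  Leader plays In
→ terminal payoff (6, 3).
(Leader's choice at the node after Stay-E is never reached on this path, so it doesn't affect the outcome.)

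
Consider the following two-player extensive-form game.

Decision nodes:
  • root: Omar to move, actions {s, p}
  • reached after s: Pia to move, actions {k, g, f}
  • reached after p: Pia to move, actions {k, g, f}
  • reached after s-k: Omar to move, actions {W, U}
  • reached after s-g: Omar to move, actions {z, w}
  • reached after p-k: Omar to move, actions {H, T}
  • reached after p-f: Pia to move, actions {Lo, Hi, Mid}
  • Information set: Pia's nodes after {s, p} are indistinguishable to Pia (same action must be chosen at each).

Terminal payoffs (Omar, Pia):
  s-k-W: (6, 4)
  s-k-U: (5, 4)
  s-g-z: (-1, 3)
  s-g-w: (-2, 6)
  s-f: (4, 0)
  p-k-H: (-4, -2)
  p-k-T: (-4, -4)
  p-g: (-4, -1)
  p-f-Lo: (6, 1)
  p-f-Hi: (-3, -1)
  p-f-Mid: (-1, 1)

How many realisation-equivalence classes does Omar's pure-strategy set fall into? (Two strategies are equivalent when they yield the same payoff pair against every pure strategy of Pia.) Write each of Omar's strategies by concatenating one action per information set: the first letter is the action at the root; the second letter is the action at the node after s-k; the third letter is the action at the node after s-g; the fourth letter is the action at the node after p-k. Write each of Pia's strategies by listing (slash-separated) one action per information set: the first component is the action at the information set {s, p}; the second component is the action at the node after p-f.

6

Omar has 16 pure strategies: sWzH, sWzT, sWwH, sWwT, sUzH, sUzT, sUwH, sUwT, pWzH, pWzT, pWwH, pWwT, pUzH, pUzT, pUwH, pUwT. Columns: k/Lo, k/Hi, k/Mid, g/Lo, g/Hi, g/Mid, f/Lo, f/Hi, f/Mid.
{sWzH, sWzT} → row (6,4) (6,4) (6,4) (-1,3) (-1,3) (-1,3) (4,0) (4,0) (4,0)
{sWwH, sWwT} → row (6,4) (6,4) (6,4) (-2,6) (-2,6) (-2,6) (4,0) (4,0) (4,0)
{sUzH, sUzT} → row (5,4) (5,4) (5,4) (-1,3) (-1,3) (-1,3) (4,0) (4,0) (4,0)
{sUwH, sUwT} → row (5,4) (5,4) (5,4) (-2,6) (-2,6) (-2,6) (4,0) (4,0) (4,0)
{pWzH, pWwH, pUzH, pUwH} → row (-4,-2) (-4,-2) (-4,-2) (-4,-1) (-4,-1) (-4,-1) (6,1) (-3,-1) (-1,1)
{pWzT, pWwT, pUzT, pUwT} → row (-4,-4) (-4,-4) (-4,-4) (-4,-1) (-4,-1) (-4,-1) (6,1) (-3,-1) (-1,1)
That's 6 distinct rows out of 16 strategies.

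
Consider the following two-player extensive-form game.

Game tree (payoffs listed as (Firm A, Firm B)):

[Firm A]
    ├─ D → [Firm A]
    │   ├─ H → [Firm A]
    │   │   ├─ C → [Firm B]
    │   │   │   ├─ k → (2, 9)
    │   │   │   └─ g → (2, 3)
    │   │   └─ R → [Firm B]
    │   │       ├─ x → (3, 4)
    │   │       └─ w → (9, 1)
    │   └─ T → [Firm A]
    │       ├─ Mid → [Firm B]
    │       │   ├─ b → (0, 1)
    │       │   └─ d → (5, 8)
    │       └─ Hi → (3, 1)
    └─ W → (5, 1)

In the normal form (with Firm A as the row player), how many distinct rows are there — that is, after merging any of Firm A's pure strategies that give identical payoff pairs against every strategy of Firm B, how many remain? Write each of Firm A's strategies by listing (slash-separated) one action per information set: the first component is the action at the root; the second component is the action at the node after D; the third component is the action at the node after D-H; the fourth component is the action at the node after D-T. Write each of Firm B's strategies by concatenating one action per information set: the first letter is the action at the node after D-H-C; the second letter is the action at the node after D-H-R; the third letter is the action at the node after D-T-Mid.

5

Firm A has 16 pure strategies: D/H/C/Mid, D/H/C/Hi, D/H/R/Mid, D/H/R/Hi, D/T/C/Mid, D/T/C/Hi, D/T/R/Mid, D/T/R/Hi, W/H/C/Mid, W/H/C/Hi, W/H/R/Mid, W/H/R/Hi, W/T/C/Mid, W/T/C/Hi, W/T/R/Mid, W/T/R/Hi. Columns: kxb, kxd, kwb, kwd, gxb, gxd, gwb, gwd.
{D/H/C/Mid, D/H/C/Hi} → row (2,9) (2,9) (2,9) (2,9) (2,3) (2,3) (2,3) (2,3)
{D/H/R/Mid, D/H/R/Hi} → row (3,4) (3,4) (9,1) (9,1) (3,4) (3,4) (9,1) (9,1)
{D/T/C/Mid, D/T/R/Mid} → row (0,1) (5,8) (0,1) (5,8) (0,1) (5,8) (0,1) (5,8)
{D/T/C/Hi, D/T/R/Hi} → row (3,1) (3,1) (3,1) (3,1) (3,1) (3,1) (3,1) (3,1)
{W/H/C/Mid, W/H/C/Hi, W/H/R/Mid, W/H/R/Hi, W/T/C/Mid, W/T/C/Hi, W/T/R/Mid, W/T/R/Hi} → row (5,1) (5,1) (5,1) (5,1) (5,1) (5,1) (5,1) (5,1)
That's 5 distinct rows out of 16 strategies.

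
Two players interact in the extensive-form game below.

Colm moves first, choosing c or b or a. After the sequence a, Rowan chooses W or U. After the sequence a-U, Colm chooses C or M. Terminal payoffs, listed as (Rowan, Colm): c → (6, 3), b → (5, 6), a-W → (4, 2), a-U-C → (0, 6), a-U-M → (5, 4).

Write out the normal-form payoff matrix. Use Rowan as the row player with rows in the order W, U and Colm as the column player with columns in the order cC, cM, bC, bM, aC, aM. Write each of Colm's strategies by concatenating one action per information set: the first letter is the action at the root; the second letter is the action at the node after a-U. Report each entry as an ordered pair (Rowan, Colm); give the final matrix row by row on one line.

Row W: cC→(6,3), cM→(6,3), bC→(5,6), bM→(5,6), aC→(4,2), aM→(4,2)
Row U: cC→(6,3), cM→(6,3), bC→(5,6), bM→(5,6), aC→(0,6), aM→(5,4)

W: (6,3) (6,3) (5,6) (5,6) (4,2) (4,2) | U: (6,3) (6,3) (5,6) (5,6) (0,6) (5,4)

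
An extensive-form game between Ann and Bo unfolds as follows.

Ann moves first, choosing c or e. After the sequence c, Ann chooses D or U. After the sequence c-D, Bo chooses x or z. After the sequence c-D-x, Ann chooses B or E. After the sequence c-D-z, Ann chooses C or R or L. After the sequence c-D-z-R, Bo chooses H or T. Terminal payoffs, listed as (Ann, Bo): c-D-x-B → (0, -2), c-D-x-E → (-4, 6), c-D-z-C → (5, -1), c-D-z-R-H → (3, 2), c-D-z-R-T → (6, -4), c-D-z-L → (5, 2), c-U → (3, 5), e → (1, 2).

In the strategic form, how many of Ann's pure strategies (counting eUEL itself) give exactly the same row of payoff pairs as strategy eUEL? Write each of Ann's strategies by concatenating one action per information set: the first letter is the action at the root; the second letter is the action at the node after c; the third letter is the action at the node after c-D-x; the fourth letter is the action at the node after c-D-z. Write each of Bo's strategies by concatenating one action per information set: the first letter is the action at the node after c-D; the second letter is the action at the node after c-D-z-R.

12

Row for eUEL (columns xH, xT, zH, zT): (1,2) (1,2) (1,2) (1,2).
Under eUEL, Ann's choice at the node after c and at the node after c-D-x and at the node after c-D-z can never be reached regardless of what Bo does, so varying those choices leaves every outcome unchanged.
Holding the reachable choices fixed and varying the unreachable ones freely already gives 2 × 2 × 3 = 12 equivalent strategies.
No other strategy reproduces this row, so those 12 are the full class: eDBC, eDBR, eDBL, eDEC, eDER, eDEL, eUBC, eUBR, eUBL, eUEC, eUER, eUEL.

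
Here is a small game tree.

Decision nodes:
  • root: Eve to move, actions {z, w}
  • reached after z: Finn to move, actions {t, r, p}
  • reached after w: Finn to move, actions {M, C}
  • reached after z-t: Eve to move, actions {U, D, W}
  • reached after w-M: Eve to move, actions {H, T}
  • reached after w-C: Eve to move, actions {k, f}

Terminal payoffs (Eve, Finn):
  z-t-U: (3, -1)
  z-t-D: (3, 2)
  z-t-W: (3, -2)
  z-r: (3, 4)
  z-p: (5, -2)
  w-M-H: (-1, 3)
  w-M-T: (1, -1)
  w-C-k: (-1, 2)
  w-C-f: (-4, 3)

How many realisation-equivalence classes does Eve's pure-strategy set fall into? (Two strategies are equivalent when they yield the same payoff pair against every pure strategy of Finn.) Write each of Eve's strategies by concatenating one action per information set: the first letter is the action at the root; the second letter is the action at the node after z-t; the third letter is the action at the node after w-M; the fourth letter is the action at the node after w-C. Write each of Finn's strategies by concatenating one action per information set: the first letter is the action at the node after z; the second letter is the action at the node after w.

Eve has 24 pure strategies: zUHk, zUHf, zUTk, zUTf, zDHk, zDHf, zDTk, zDTf, zWHk, zWHf, zWTk, zWTf, wUHk, wUHf, wUTk, wUTf, wDHk, wDHf, wDTk, wDTf, wWHk, wWHf, wWTk, wWTf. Columns: tM, tC, rM, rC, pM, pC.
{zUHk, zUHf, zUTk, zUTf} → row (3,-1) (3,-1) (3,4) (3,4) (5,-2) (5,-2)
{zDHk, zDHf, zDTk, zDTf} → row (3,2) (3,2) (3,4) (3,4) (5,-2) (5,-2)
{zWHk, zWHf, zWTk, zWTf} → row (3,-2) (3,-2) (3,4) (3,4) (5,-2) (5,-2)
{wUHk, wDHk, wWHk} → row (-1,3) (-1,2) (-1,3) (-1,2) (-1,3) (-1,2)
{wUHf, wDHf, wWHf} → row (-1,3) (-4,3) (-1,3) (-4,3) (-1,3) (-4,3)
{wUTk, wDTk, wWTk} → row (1,-1) (-1,2) (1,-1) (-1,2) (1,-1) (-1,2)
{wUTf, wDTf, wWTf} → row (1,-1) (-4,3) (1,-1) (-4,3) (1,-1) (-4,3)
That's 7 distinct rows out of 24 strategies.

7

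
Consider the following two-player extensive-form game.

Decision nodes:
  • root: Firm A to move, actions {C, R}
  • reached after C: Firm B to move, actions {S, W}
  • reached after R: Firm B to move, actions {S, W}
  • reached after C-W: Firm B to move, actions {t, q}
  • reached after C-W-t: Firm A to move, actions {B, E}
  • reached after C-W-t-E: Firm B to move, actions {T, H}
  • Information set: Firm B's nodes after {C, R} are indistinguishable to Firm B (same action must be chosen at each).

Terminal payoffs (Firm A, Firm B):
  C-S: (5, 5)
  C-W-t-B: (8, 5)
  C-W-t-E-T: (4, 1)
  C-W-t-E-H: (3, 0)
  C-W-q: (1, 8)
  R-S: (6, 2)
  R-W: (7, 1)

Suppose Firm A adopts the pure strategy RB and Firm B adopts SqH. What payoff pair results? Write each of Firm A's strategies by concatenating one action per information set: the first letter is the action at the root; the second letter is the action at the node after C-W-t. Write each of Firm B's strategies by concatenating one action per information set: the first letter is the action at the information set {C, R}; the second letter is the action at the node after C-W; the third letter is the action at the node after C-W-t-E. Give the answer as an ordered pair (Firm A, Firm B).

(6, 2)

Trace the play path from the root:
  Firm A plays R
  Firm B plays S at [R]
→ terminal payoff (6, 2).
(Firm A's choice at the node after C-W-t is never reached on this path, so it doesn't affect the outcome.)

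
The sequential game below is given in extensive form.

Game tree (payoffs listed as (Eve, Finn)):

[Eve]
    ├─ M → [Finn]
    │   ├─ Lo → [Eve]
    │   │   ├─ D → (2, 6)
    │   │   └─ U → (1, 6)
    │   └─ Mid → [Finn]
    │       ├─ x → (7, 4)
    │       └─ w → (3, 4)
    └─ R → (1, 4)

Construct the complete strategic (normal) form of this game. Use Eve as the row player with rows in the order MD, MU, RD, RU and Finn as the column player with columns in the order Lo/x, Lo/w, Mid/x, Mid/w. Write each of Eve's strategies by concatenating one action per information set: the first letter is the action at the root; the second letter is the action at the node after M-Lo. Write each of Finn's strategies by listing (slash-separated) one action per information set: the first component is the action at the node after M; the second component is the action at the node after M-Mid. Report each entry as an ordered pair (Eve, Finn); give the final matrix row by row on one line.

         Lo/x     Lo/w    Mid/x    Mid/w
  MD    (2,6)    (2,6)    (7,4)    (3,4)
  MU    (1,6)    (1,6)    (7,4)    (3,4)
  RD    (1,4)    (1,4)    (1,4)    (1,4)
  RU    (1,4)    (1,4)    (1,4)    (1,4)

MD: (2,6) (2,6) (7,4) (3,4) | MU: (1,6) (1,6) (7,4) (3,4) | RD: (1,4) (1,4) (1,4) (1,4) | RU: (1,4) (1,4) (1,4) (1,4)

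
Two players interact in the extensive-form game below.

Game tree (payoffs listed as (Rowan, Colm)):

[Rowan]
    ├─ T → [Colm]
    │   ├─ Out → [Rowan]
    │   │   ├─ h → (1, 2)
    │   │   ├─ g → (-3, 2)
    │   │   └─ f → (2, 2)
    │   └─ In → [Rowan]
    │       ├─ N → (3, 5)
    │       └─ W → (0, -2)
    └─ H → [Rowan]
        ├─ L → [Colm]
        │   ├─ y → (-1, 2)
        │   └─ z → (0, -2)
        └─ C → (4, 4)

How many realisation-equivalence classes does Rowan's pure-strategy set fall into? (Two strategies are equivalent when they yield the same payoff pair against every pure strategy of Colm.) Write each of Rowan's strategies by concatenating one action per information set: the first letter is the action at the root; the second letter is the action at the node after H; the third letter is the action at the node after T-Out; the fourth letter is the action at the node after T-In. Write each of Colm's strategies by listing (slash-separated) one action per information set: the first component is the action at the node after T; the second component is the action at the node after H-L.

8

Rowan has 24 pure strategies: TLhN, TLhW, TLgN, TLgW, TLfN, TLfW, TChN, TChW, TCgN, TCgW, TCfN, TCfW, HLhN, HLhW, HLgN, HLgW, HLfN, HLfW, HChN, HChW, HCgN, HCgW, HCfN, HCfW. Columns: Out/y, Out/z, In/y, In/z.
{TLhN, TChN} → row (1,2) (1,2) (3,5) (3,5)
{TLhW, TChW} → row (1,2) (1,2) (0,-2) (0,-2)
{TLgN, TCgN} → row (-3,2) (-3,2) (3,5) (3,5)
{TLgW, TCgW} → row (-3,2) (-3,2) (0,-2) (0,-2)
{TLfN, TCfN} → row (2,2) (2,2) (3,5) (3,5)
{TLfW, TCfW} → row (2,2) (2,2) (0,-2) (0,-2)
{HLhN, HLhW, HLgN, HLgW, HLfN, HLfW} → row (-1,2) (0,-2) (-1,2) (0,-2)
{HChN, HChW, HCgN, HCgW, HCfN, HCfW} → row (4,4) (4,4) (4,4) (4,4)
That's 8 distinct rows out of 24 strategies.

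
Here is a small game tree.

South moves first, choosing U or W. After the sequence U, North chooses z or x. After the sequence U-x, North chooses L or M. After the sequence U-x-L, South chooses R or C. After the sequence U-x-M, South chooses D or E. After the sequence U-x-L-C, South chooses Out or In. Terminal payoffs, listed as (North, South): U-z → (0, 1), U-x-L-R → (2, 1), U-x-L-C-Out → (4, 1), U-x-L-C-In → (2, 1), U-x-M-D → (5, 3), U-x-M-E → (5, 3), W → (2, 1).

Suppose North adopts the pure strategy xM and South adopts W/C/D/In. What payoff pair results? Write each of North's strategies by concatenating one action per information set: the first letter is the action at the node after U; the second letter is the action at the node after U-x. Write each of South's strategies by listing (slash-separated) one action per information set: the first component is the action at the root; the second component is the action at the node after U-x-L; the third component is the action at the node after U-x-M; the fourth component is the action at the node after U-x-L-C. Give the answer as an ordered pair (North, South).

Trace the play path from the root:
  South plays W
→ terminal payoff (2, 1).
(North's choice at the node after U is never reached on this path, so it doesn't affect the outcome.)

(2, 1)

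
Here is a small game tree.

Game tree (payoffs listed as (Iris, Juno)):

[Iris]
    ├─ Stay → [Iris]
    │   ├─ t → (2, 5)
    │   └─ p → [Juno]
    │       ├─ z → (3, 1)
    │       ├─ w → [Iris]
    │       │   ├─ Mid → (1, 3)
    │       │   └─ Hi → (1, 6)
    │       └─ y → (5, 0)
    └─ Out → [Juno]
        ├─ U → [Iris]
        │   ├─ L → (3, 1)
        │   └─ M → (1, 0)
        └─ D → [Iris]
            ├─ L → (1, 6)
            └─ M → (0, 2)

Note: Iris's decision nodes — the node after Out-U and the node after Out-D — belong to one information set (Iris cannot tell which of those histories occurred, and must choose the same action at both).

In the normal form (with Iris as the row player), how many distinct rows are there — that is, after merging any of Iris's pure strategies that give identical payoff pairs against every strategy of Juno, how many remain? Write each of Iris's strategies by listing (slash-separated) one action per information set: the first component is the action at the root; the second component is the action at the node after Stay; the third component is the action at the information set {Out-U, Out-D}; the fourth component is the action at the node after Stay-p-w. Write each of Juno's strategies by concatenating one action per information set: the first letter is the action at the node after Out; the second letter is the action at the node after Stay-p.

Iris has 16 pure strategies: Stay/t/L/Mid, Stay/t/L/Hi, Stay/t/M/Mid, Stay/t/M/Hi, Stay/p/L/Mid, Stay/p/L/Hi, Stay/p/M/Mid, Stay/p/M/Hi, Out/t/L/Mid, Out/t/L/Hi, Out/t/M/Mid, Out/t/M/Hi, Out/p/L/Mid, Out/p/L/Hi, Out/p/M/Mid, Out/p/M/Hi. Columns: Uz, Uw, Uy, Dz, Dw, Dy.
{Stay/t/L/Mid, Stay/t/L/Hi, Stay/t/M/Mid, Stay/t/M/Hi} → row (2,5) (2,5) (2,5) (2,5) (2,5) (2,5)
{Stay/p/L/Mid, Stay/p/M/Mid} → row (3,1) (1,3) (5,0) (3,1) (1,3) (5,0)
{Stay/p/L/Hi, Stay/p/M/Hi} → row (3,1) (1,6) (5,0) (3,1) (1,6) (5,0)
{Out/t/L/Mid, Out/t/L/Hi, Out/p/L/Mid, Out/p/L/Hi} → row (3,1) (3,1) (3,1) (1,6) (1,6) (1,6)
{Out/t/M/Mid, Out/t/M/Hi, Out/p/M/Mid, Out/p/M/Hi} → row (1,0) (1,0) (1,0) (0,2) (0,2) (0,2)
That's 5 distinct rows out of 16 strategies.

5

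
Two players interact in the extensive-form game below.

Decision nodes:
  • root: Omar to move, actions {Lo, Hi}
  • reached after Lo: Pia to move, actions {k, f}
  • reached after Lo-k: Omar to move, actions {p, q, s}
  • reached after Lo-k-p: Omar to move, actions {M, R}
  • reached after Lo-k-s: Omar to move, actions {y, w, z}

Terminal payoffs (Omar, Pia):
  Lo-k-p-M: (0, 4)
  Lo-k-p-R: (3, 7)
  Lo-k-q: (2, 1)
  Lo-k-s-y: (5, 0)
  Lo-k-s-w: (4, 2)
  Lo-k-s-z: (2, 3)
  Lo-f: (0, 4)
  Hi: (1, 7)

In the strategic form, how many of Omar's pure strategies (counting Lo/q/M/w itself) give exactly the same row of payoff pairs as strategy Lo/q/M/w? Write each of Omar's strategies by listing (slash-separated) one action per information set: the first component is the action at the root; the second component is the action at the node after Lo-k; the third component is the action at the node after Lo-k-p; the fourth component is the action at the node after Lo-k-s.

6

Row for Lo/q/M/w (columns k, f): (2,1) (0,4).
Under Lo/q/M/w, Omar's choice at the node after Lo-k-p and at the node after Lo-k-s can never be reached regardless of what Pia does, so varying those choices leaves every outcome unchanged.
Holding the reachable choices fixed and varying the unreachable ones freely already gives 2 × 3 = 6 equivalent strategies.
No other strategy reproduces this row, so those 6 are the full class: Lo/q/M/y, Lo/q/M/w, Lo/q/M/z, Lo/q/R/y, Lo/q/R/w, Lo/q/R/z.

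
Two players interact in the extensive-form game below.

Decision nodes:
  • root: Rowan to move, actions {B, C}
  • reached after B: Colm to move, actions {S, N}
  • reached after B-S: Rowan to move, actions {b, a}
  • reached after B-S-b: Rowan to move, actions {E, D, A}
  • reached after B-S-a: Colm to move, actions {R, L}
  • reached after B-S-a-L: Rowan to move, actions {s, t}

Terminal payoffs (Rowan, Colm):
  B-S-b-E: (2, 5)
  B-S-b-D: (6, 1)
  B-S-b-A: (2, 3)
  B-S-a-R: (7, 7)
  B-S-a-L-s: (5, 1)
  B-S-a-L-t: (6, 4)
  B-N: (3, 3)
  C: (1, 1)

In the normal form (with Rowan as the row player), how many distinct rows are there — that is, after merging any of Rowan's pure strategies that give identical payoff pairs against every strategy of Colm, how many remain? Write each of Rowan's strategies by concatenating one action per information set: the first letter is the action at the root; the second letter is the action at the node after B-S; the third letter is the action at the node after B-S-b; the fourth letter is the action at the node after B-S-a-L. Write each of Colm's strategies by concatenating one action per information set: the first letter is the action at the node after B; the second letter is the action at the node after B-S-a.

6

Rowan has 24 pure strategies: BbEs, BbEt, BbDs, BbDt, BbAs, BbAt, BaEs, BaEt, BaDs, BaDt, BaAs, BaAt, CbEs, CbEt, CbDs, CbDt, CbAs, CbAt, CaEs, CaEt, CaDs, CaDt, CaAs, CaAt. Columns: SR, SL, NR, NL.
{BbEs, BbEt} → row (2,5) (2,5) (3,3) (3,3)
{BbDs, BbDt} → row (6,1) (6,1) (3,3) (3,3)
{BbAs, BbAt} → row (2,3) (2,3) (3,3) (3,3)
{BaEs, BaDs, BaAs} → row (7,7) (5,1) (3,3) (3,3)
{BaEt, BaDt, BaAt} → row (7,7) (6,4) (3,3) (3,3)
{CbEs, CbEt, CbDs, CbDt, CbAs, CbAt, CaEs, CaEt, CaDs, CaDt, CaAs, CaAt} → row (1,1) (1,1) (1,1) (1,1)
That's 6 distinct rows out of 24 strategies.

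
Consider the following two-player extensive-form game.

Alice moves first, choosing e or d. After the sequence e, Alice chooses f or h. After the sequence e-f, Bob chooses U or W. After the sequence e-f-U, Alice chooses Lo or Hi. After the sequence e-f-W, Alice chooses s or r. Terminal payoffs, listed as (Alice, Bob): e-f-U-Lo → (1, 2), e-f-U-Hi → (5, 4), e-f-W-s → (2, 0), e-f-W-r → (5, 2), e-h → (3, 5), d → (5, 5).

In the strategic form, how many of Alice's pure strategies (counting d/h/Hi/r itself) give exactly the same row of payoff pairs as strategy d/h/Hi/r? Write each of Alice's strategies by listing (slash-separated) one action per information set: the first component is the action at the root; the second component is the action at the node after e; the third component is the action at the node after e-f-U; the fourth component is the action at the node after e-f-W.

8

Row for d/h/Hi/r (columns U, W): (5,5) (5,5).
Under d/h/Hi/r, Alice's choice at the node after e and at the node after e-f-U and at the node after e-f-W can never be reached regardless of what Bob does, so varying those choices leaves every outcome unchanged.
Holding the reachable choices fixed and varying the unreachable ones freely already gives 2 × 2 × 2 = 8 equivalent strategies.
No other strategy reproduces this row, so those 8 are the full class: d/f/Lo/s, d/f/Lo/r, d/f/Hi/s, d/f/Hi/r, d/h/Lo/s, d/h/Lo/r, d/h/Hi/s, d/h/Hi/r.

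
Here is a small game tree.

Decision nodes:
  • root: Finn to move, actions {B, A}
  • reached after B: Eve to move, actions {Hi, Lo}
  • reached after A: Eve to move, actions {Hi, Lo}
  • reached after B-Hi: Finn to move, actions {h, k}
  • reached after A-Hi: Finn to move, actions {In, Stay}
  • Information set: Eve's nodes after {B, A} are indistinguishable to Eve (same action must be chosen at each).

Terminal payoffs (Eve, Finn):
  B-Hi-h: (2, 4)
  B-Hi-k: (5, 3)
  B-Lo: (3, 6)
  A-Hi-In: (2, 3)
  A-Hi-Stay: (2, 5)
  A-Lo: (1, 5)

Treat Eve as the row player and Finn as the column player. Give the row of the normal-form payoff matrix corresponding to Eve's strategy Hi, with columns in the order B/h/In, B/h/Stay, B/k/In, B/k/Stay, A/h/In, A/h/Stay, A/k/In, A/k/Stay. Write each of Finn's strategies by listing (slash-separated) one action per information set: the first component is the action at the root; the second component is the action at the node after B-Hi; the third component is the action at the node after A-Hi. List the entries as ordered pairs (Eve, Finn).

vs B/h/In: Finn plays B → Eve plays Hi at [B] → Finn plays h at [B-Hi] → (2, 4)
vs B/h/Stay: Finn plays B → Eve plays Hi at [B] → Finn plays h at [B-Hi] → (2, 4)
vs B/k/In: Finn plays B → Eve plays Hi at [B] → Finn plays k at [B-Hi] → (5, 3)
vs B/k/Stay: Finn plays B → Eve plays Hi at [B] → Finn plays k at [B-Hi] → (5, 3)
vs A/h/In: Finn plays A → Eve plays Hi at [A] → Finn plays In at [A-Hi] → (2, 3)
vs A/h/Stay: Finn plays A → Eve plays Hi at [A] → Finn plays Stay at [A-Hi] → (2, 5)
vs A/k/In: Finn plays A → Eve plays Hi at [A] → Finn plays In at [A-Hi] → (2, 3)
vs A/k/Stay: Finn plays A → Eve plays Hi at [A] → Finn plays Stay at [A-Hi] → (2, 5)

(2,4) (2,4) (5,3) (5,3) (2,3) (2,5) (2,3) (2,5)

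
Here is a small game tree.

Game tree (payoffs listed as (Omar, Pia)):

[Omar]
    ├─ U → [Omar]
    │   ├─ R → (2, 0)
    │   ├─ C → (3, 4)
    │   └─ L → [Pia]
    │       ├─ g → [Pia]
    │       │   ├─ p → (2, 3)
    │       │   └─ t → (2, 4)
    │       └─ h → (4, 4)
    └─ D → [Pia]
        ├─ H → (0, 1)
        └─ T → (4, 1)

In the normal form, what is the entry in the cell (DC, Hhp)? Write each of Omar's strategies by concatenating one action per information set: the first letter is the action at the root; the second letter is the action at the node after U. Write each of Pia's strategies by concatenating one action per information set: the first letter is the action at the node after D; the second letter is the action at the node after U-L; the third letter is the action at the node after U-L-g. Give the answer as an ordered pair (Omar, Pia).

(0, 1)

Trace the play path from the root:
  Omar plays D
  Pia plays H at [D]
→ terminal payoff (0, 1).
(Omar's choice at the node after U is never reached on this path, so it doesn't affect the outcome.)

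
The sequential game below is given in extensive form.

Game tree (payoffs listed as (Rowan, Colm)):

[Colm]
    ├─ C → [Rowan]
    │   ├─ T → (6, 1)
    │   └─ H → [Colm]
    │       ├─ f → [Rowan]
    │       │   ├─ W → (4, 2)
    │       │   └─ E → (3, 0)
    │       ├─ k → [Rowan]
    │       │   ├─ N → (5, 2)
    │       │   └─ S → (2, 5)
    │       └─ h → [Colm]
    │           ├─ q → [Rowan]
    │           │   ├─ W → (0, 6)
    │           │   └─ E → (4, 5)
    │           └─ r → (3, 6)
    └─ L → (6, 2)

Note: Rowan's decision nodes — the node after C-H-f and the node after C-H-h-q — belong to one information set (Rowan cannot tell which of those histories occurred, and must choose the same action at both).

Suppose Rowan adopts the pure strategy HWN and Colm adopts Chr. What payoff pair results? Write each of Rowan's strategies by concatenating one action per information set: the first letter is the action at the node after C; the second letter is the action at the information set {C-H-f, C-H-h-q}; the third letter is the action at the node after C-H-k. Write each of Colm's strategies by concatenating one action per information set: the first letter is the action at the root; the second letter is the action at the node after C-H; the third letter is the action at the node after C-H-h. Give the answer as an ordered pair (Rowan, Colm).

Trace the play path from the root:
  Colm plays C
  Rowan plays H at [C]
  Colm plays h at [C-H]
  Colm plays r at [C-H-h]
→ terminal payoff (3, 6).
(Rowan's choice at the information set {C-H-f, C-H-h-q} is never reached on this path, so it doesn't affect the outcome.)

(3, 6)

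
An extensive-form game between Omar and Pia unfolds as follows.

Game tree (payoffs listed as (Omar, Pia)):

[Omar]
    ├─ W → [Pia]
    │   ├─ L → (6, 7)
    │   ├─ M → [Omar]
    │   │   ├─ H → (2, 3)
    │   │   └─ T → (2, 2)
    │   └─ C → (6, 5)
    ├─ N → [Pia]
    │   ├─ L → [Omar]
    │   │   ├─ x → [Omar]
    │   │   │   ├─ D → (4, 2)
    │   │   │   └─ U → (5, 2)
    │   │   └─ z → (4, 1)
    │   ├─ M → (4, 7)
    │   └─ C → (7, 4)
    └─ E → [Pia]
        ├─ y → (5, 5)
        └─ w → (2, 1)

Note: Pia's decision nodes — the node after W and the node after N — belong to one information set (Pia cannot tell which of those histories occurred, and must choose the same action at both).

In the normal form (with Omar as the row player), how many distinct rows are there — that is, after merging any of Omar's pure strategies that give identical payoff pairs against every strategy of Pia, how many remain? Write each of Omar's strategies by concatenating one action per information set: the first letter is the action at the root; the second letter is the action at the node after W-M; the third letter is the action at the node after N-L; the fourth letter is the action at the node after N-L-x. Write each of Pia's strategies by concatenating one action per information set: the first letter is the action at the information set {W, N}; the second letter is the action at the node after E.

6

Omar has 24 pure strategies: WHxD, WHxU, WHzD, WHzU, WTxD, WTxU, WTzD, WTzU, NHxD, NHxU, NHzD, NHzU, NTxD, NTxU, NTzD, NTzU, EHxD, EHxU, EHzD, EHzU, ETxD, ETxU, ETzD, ETzU. Columns: Ly, Lw, My, Mw, Cy, Cw.
{WHxD, WHxU, WHzD, WHzU} → row (6,7) (6,7) (2,3) (2,3) (6,5) (6,5)
{WTxD, WTxU, WTzD, WTzU} → row (6,7) (6,7) (2,2) (2,2) (6,5) (6,5)
{NHxD, NTxD} → row (4,2) (4,2) (4,7) (4,7) (7,4) (7,4)
{NHxU, NTxU} → row (5,2) (5,2) (4,7) (4,7) (7,4) (7,4)
{NHzD, NHzU, NTzD, NTzU} → row (4,1) (4,1) (4,7) (4,7) (7,4) (7,4)
{EHxD, EHxU, EHzD, EHzU, ETxD, ETxU, ETzD, ETzU} → row (5,5) (2,1) (5,5) (2,1) (5,5) (2,1)
That's 6 distinct rows out of 24 strategies.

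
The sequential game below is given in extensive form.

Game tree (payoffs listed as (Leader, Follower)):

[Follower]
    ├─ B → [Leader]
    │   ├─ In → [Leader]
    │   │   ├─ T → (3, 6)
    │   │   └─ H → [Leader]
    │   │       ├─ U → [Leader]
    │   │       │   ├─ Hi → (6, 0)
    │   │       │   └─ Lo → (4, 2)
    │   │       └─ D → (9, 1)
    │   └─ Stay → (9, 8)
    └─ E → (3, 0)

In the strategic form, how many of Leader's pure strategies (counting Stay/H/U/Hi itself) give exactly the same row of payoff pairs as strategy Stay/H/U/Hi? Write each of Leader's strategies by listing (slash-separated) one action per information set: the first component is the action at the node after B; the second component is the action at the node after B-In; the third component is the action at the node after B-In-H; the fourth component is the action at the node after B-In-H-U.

8

Row for Stay/H/U/Hi (columns B, E): (9,8) (3,0).
Under Stay/H/U/Hi, Leader's choice at the node after B-In and at the node after B-In-H and at the node after B-In-H-U can never be reached regardless of what Follower does, so varying those choices leaves every outcome unchanged.
Holding the reachable choices fixed and varying the unreachable ones freely already gives 2 × 2 × 2 = 8 equivalent strategies.
No other strategy reproduces this row, so those 8 are the full class: Stay/T/U/Hi, Stay/T/U/Lo, Stay/T/D/Hi, Stay/T/D/Lo, Stay/H/U/Hi, Stay/H/U/Lo, Stay/H/D/Hi, Stay/H/D/Lo.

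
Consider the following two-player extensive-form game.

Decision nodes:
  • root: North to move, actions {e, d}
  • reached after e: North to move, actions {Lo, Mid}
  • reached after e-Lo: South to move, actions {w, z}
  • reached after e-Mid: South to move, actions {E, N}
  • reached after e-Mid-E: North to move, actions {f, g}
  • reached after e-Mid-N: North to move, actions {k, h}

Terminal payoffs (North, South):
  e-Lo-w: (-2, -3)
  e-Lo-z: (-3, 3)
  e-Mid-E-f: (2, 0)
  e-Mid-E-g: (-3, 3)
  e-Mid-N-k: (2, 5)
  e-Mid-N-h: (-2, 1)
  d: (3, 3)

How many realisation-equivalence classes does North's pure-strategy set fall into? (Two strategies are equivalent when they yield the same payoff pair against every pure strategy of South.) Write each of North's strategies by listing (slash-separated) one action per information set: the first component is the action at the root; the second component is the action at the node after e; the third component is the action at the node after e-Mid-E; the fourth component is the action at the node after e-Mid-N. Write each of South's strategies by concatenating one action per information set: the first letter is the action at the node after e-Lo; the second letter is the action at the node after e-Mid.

North has 16 pure strategies: e/Lo/f/k, e/Lo/f/h, e/Lo/g/k, e/Lo/g/h, e/Mid/f/k, e/Mid/f/h, e/Mid/g/k, e/Mid/g/h, d/Lo/f/k, d/Lo/f/h, d/Lo/g/k, d/Lo/g/h, d/Mid/f/k, d/Mid/f/h, d/Mid/g/k, d/Mid/g/h. Columns: wE, wN, zE, zN.
{e/Lo/f/k, e/Lo/f/h, e/Lo/g/k, e/Lo/g/h} → row (-2,-3) (-2,-3) (-3,3) (-3,3)
{e/Mid/f/k} → row (2,0) (2,5) (2,0) (2,5)
{e/Mid/f/h} → row (2,0) (-2,1) (2,0) (-2,1)
{e/Mid/g/k} → row (-3,3) (2,5) (-3,3) (2,5)
{e/Mid/g/h} → row (-3,3) (-2,1) (-3,3) (-2,1)
{d/Lo/f/k, d/Lo/f/h, d/Lo/g/k, d/Lo/g/h, d/Mid/f/k, d/Mid/f/h, d/Mid/g/k, d/Mid/g/h} → row (3,3) (3,3) (3,3) (3,3)
That's 6 distinct rows out of 16 strategies.

6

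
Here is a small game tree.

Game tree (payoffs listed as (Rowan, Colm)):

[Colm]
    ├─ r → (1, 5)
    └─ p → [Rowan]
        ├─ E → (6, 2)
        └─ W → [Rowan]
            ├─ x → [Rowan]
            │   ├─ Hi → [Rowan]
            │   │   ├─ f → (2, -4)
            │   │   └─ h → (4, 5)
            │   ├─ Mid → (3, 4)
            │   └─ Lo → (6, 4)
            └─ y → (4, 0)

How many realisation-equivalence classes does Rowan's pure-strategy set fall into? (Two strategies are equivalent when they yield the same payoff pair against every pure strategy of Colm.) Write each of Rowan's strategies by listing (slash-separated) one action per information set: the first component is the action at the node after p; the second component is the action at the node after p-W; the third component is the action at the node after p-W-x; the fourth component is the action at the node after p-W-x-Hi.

6

Rowan has 24 pure strategies: E/x/Hi/f, E/x/Hi/h, E/x/Mid/f, E/x/Mid/h, E/x/Lo/f, E/x/Lo/h, E/y/Hi/f, E/y/Hi/h, E/y/Mid/f, E/y/Mid/h, E/y/Lo/f, E/y/Lo/h, W/x/Hi/f, W/x/Hi/h, W/x/Mid/f, W/x/Mid/h, W/x/Lo/f, W/x/Lo/h, W/y/Hi/f, W/y/Hi/h, W/y/Mid/f, W/y/Mid/h, W/y/Lo/f, W/y/Lo/h. Columns: r, p.
{E/x/Hi/f, E/x/Hi/h, E/x/Mid/f, E/x/Mid/h, E/x/Lo/f, E/x/Lo/h, E/y/Hi/f, E/y/Hi/h, E/y/Mid/f, E/y/Mid/h, E/y/Lo/f, E/y/Lo/h} → row (1,5) (6,2)
{W/x/Hi/f} → row (1,5) (2,-4)
{W/x/Hi/h} → row (1,5) (4,5)
{W/x/Mid/f, W/x/Mid/h} → row (1,5) (3,4)
{W/x/Lo/f, W/x/Lo/h} → row (1,5) (6,4)
{W/y/Hi/f, W/y/Hi/h, W/y/Mid/f, W/y/Mid/h, W/y/Lo/f, W/y/Lo/h} → row (1,5) (4,0)
That's 6 distinct rows out of 24 strategies.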